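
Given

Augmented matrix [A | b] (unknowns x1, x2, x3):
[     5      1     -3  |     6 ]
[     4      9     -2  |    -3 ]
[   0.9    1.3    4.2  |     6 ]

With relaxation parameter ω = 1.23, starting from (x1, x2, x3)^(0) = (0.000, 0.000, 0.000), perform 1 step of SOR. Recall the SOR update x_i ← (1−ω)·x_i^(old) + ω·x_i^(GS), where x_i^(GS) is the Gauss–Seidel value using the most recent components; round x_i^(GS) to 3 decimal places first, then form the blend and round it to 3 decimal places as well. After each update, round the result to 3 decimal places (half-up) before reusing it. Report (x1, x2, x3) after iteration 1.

Iteration 1:
  x1: GS value = (6 - (1)·0.000 - (-3)·0.000) / (5) = 1.200;  x1 ← (1−ω)·0.000 + ω·1.200 = 1.476
  x2: GS value = (-3 - (4)·1.476 - (-2)·0.000) / (9) = -0.989;  x2 ← (1−ω)·0.000 + ω·-0.989 = -1.216
  x3: GS value = (6 - (0.9)·1.476 - (1.3)·-1.216) / (4.2) = 1.489;  x3 ← (1−ω)·0.000 + ω·1.489 = 1.831

(1.476, -1.216, 1.831)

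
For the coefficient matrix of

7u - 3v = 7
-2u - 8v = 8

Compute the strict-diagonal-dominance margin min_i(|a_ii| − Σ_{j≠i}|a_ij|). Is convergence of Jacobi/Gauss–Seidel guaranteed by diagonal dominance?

row 1: |7| − (3) = 4
row 2: |-8| − (2) = 6
minimum over rows = 4 → strictly diagonally dominant (convergence guaranteed)

4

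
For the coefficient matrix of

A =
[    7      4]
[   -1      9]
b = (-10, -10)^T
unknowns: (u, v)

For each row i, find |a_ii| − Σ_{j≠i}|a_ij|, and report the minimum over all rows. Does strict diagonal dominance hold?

3

row 1: |7| − (4) = 3
row 2: |9| − (1) = 8
minimum over rows = 3 → strictly diagonally dominant (convergence guaranteed)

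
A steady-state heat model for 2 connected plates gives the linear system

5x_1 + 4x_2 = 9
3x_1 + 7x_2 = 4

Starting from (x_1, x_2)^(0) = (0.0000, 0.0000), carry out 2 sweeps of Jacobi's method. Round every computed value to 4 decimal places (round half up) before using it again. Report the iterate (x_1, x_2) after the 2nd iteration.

Iteration 1:
  x_1 = (9 - (4)·0.0000) / (5) = 1.8000
  x_2 = (4 - (3)·0.0000) / (7) = 0.5714
Iteration 2:
  x_1 = (9 - (4)·0.5714) / (5) = 1.3429
  x_2 = (4 - (3)·1.8000) / (7) = -0.2000

(1.3429, -0.2000)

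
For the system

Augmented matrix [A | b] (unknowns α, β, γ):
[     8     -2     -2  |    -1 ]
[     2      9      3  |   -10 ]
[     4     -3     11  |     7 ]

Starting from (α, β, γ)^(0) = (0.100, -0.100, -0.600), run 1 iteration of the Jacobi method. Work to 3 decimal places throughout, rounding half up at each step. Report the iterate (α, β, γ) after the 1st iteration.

Iteration 1:
  α = (-1 - (-2)·-0.100 - (-2)·-0.600) / (8) = -0.300
  β = (-10 - (2)·0.100 - (3)·-0.600) / (9) = -0.933
  γ = (7 - (4)·0.100 - (-3)·-0.100) / (11) = 0.573

(-0.300, -0.933, 0.573)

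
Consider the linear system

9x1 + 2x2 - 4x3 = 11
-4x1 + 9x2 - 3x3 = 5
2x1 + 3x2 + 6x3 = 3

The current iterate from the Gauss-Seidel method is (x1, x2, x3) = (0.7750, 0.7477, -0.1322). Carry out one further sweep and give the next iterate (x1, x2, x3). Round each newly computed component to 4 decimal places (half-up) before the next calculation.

One sweep:
  x1 = (11 - (2)·0.7477 - (-4)·-0.1322) / (9) = 0.9973
  x2 = (5 - (-4)·0.9973 - (-3)·-0.1322) / (9) = 0.9547
  x3 = (3 - (2)·0.9973 - (3)·0.9547) / (6) = -0.3098

(0.9973, 0.9547, -0.3098)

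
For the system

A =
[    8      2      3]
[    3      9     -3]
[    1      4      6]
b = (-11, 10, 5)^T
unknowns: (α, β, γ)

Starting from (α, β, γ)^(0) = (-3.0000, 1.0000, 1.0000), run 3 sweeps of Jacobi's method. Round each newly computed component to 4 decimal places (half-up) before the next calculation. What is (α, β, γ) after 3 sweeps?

(-1.7014, 1.7022, -0.1273)

Iteration 1:
  α = (-11 - (2)·1.0000 - (3)·1.0000) / (8) = -2.0000
  β = (10 - (3)·-3.0000 - (-3)·1.0000) / (9) = 2.4444
  γ = (5 - (1)·-3.0000 - (4)·1.0000) / (6) = 0.6667
Iteration 2:
  α = (-11 - (2)·2.4444 - (3)·0.6667) / (8) = -2.2361
  β = (10 - (3)·-2.0000 - (-3)·0.6667) / (9) = 2.0000
  γ = (5 - (1)·-2.0000 - (4)·2.4444) / (6) = -0.4629
Iteration 3:
  α = (-11 - (2)·2.0000 - (3)·-0.4629) / (8) = -1.7014
  β = (10 - (3)·-2.2361 - (-3)·-0.4629) / (9) = 1.7022
  γ = (5 - (1)·-2.2361 - (4)·2.0000) / (6) = -0.1273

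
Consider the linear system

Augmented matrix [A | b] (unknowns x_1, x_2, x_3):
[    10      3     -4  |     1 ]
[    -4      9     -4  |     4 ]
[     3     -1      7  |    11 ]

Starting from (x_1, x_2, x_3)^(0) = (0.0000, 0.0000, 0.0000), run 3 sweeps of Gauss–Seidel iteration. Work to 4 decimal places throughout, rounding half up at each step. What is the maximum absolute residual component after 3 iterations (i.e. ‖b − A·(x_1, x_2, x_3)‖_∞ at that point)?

0.9514

Iteration 1:
  x_1 = (1 - (3)·0.0000 - (-4)·0.0000) / (10) = 0.1000
  x_2 = (4 - (-4)·0.1000 - (-4)·0.0000) / (9) = 0.4889
  x_3 = (11 - (3)·0.1000 - (-1)·0.4889) / (7) = 1.5984
Iteration 2:
  x_1 = (1 - (3)·0.4889 - (-4)·1.5984) / (10) = 0.5927
  x_2 = (4 - (-4)·0.5927 - (-4)·1.5984) / (9) = 1.4183
  x_3 = (11 - (3)·0.5927 - (-1)·1.4183) / (7) = 1.5200
Iteration 3:
  x_1 = (1 - (3)·1.4183 - (-4)·1.5200) / (10) = 0.2825
  x_2 = (4 - (-4)·0.2825 - (-4)·1.5200) / (9) = 1.2456
  x_3 = (11 - (3)·0.2825 - (-1)·1.2456) / (7) = 1.6283
Residual b − A·x = (0.9514, 0.4328, 0.0000); ∞-norm = 0.9514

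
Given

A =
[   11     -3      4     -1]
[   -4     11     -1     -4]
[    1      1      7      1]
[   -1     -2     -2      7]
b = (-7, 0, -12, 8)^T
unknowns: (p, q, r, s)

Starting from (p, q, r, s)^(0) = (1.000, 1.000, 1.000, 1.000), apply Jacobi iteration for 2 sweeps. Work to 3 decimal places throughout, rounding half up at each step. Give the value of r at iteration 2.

Iteration 1:
  p = (-7 - (-3)·1.000 - (4)·1.000 - (-1)·1.000) / (11) = -0.636
  q = (0 - (-4)·1.000 - (-1)·1.000 - (-4)·1.000) / (11) = 0.818
  r = (-12 - (1)·1.000 - (1)·1.000 - (1)·1.000) / (7) = -2.143
  s = (8 - (-1)·1.000 - (-2)·1.000 - (-2)·1.000) / (7) = 1.857
Iteration 2:
  p = (-7 - (-3)·0.818 - (4)·-2.143 - (-1)·1.857) / (11) = 0.535
  q = (0 - (-4)·-0.636 - (-1)·-2.143 - (-4)·1.857) / (11) = 0.249
  r = (-12 - (1)·-0.636 - (1)·0.818 - (1)·1.857) / (7) = -2.006
  s = (8 - (-1)·-0.636 - (-2)·0.818 - (-2)·-2.143) / (7) = 0.673

-2.006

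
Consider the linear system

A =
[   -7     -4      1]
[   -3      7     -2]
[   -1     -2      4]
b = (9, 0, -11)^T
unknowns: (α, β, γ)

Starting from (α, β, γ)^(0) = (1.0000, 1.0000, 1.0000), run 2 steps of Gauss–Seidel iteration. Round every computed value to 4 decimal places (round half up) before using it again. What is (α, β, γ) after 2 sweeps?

(-1.5153, -1.6217, -3.9397)

Iteration 1:
  α = (9 - (-4)·1.0000 - (1)·1.0000) / (-7) = -1.7143
  β = (0 - (-3)·-1.7143 - (-2)·1.0000) / (7) = -0.4490
  γ = (-11 - (-1)·-1.7143 - (-2)·-0.4490) / (4) = -3.4031
Iteration 2:
  α = (9 - (-4)·-0.4490 - (1)·-3.4031) / (-7) = -1.5153
  β = (0 - (-3)·-1.5153 - (-2)·-3.4031) / (7) = -1.6217
  γ = (-11 - (-1)·-1.5153 - (-2)·-1.6217) / (4) = -3.9397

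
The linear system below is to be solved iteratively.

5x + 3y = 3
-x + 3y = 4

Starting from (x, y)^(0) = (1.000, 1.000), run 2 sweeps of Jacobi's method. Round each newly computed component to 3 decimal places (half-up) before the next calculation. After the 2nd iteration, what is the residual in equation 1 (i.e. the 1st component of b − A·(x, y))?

Iteration 1:
  x = (3 - (3)·1.000) / (5) = 0.000
  y = (4 - (-1)·1.000) / (3) = 1.667
Iteration 2:
  x = (3 - (3)·1.667) / (5) = -0.400
  y = (4 - (-1)·0.000) / (3) = 1.333
Residual b − A·x = (1.001, -0.399)

1.001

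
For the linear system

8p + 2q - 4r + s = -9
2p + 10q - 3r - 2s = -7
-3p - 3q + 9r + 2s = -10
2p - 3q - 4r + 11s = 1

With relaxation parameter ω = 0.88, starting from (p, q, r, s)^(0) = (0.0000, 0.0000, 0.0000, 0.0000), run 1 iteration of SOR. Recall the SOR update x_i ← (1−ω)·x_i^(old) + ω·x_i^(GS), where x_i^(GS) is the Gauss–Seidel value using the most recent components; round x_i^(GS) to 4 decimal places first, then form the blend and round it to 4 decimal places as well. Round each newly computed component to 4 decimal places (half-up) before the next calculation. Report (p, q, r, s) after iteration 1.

(-0.9900, -0.4418, -1.3978, -0.3150)

Iteration 1:
  p: GS value = (-9 - (2)·0.0000 - (-4)·0.0000 - (1)·0.0000) / (8) = -1.1250;  p ← (1−ω)·0.0000 + ω·-1.1250 = -0.9900
  q: GS value = (-7 - (2)·-0.9900 - (-3)·0.0000 - (-2)·0.0000) / (10) = -0.5020;  q ← (1−ω)·0.0000 + ω·-0.5020 = -0.4418
  r: GS value = (-10 - (-3)·-0.9900 - (-3)·-0.4418 - (2)·0.0000) / (9) = -1.5884;  r ← (1−ω)·0.0000 + ω·-1.5884 = -1.3978
  s: GS value = (1 - (2)·-0.9900 - (-3)·-0.4418 - (-4)·-1.3978) / (11) = -0.3579;  s ← (1−ω)·0.0000 + ω·-0.3579 = -0.3150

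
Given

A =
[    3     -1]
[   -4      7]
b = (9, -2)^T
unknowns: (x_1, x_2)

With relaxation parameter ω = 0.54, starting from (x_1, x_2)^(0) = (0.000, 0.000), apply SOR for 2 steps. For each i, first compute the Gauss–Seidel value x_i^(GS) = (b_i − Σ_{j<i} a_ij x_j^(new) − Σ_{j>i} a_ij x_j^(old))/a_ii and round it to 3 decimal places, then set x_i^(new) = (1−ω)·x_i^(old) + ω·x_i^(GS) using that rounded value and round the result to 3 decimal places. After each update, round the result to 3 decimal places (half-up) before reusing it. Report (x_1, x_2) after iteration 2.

(2.427, 0.754)

Iteration 1:
  x_1: GS value = (9 - (-1)·0.000) / (3) = 3.000;  x_1 ← (1−ω)·0.000 + ω·3.000 = 1.620
  x_2: GS value = (-2 - (-4)·1.620) / (7) = 0.640;  x_2 ← (1−ω)·0.000 + ω·0.640 = 0.346
Iteration 2:
  x_1: GS value = (9 - (-1)·0.346) / (3) = 3.115;  x_1 ← (1−ω)·1.620 + ω·3.115 = 2.427
  x_2: GS value = (-2 - (-4)·2.427) / (7) = 1.101;  x_2 ← (1−ω)·0.346 + ω·1.101 = 0.754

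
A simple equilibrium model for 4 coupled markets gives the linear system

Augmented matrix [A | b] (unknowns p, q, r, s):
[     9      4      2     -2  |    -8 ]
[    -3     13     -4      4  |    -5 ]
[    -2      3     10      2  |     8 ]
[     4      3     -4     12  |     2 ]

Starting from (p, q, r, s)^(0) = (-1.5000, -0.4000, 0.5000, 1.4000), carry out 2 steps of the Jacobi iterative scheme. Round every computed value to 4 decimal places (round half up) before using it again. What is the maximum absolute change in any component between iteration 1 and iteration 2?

Iteration 1:
  p = (-8 - (4)·-0.4000 - (2)·0.5000 - (-2)·1.4000) / (9) = -0.5111
  q = (-5 - (-3)·-1.5000 - (-4)·0.5000 - (4)·1.4000) / (13) = -1.0077
  r = (8 - (-2)·-1.5000 - (3)·-0.4000 - (2)·1.4000) / (10) = 0.3400
  s = (2 - (4)·-1.5000 - (3)·-0.4000 - (-4)·0.5000) / (12) = 0.9333
Iteration 2:
  p = (-8 - (4)·-1.0077 - (2)·0.3400 - (-2)·0.9333) / (9) = -0.3092
  q = (-5 - (-3)·-0.5111 - (-4)·0.3400 - (4)·0.9333) / (13) = -0.6851
  r = (8 - (-2)·-0.5111 - (3)·-1.0077 - (2)·0.9333) / (10) = 0.8134
  s = (2 - (4)·-0.5111 - (3)·-1.0077 - (-4)·0.3400) / (12) = 0.7023
Change: (0.2019, 0.3226, 0.4734, -0.2310) → max |·| = 0.4734

0.4734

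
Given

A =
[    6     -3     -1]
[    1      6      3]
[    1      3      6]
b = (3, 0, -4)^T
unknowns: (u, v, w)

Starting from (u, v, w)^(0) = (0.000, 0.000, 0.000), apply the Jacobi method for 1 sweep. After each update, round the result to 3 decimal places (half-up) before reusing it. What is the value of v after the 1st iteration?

0.000

Iteration 1:
  u = (3 - (-3)·0.000 - (-1)·0.000) / (6) = 0.500
  v = (0 - (1)·0.000 - (3)·0.000) / (6) = 0.000
  w = (-4 - (1)·0.000 - (3)·0.000) / (6) = -0.667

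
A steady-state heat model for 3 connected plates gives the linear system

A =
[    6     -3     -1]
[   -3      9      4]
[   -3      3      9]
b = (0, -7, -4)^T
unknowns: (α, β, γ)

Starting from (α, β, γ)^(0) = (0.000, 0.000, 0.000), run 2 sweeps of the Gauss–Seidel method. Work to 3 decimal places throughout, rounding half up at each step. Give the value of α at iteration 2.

Iteration 1:
  α = (0 - (-3)·0.000 - (-1)·0.000) / (6) = 0.000
  β = (-7 - (-3)·0.000 - (4)·0.000) / (9) = -0.778
  γ = (-4 - (-3)·0.000 - (3)·-0.778) / (9) = -0.185
Iteration 2:
  α = (0 - (-3)·-0.778 - (-1)·-0.185) / (6) = -0.420
  β = (-7 - (-3)·-0.420 - (4)·-0.185) / (9) = -0.836
  γ = (-4 - (-3)·-0.420 - (3)·-0.836) / (9) = -0.306

-0.420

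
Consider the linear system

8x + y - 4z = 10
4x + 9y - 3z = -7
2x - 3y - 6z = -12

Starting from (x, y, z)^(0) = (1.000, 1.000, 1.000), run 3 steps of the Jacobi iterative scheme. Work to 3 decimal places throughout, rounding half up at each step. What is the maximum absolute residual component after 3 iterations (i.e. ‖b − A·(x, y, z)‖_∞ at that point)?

Iteration 1:
  x = (10 - (1)·1.000 - (-4)·1.000) / (8) = 1.625
  y = (-7 - (4)·1.000 - (-3)·1.000) / (9) = -0.889
  z = (-12 - (2)·1.000 - (-3)·1.000) / (-6) = 1.833
Iteration 2:
  x = (10 - (1)·-0.889 - (-4)·1.833) / (8) = 2.278
  y = (-7 - (4)·1.625 - (-3)·1.833) / (9) = -0.889
  z = (-12 - (2)·1.625 - (-3)·-0.889) / (-6) = 2.986
Iteration 3:
  x = (10 - (1)·-0.889 - (-4)·2.986) / (8) = 2.854
  y = (-7 - (4)·2.278 - (-3)·2.986) / (9) = -0.795
  z = (-12 - (2)·2.278 - (-3)·-0.889) / (-6) = 3.204
Residual b − A·x = (0.779, -1.649, -0.869); ∞-norm = 1.649

1.649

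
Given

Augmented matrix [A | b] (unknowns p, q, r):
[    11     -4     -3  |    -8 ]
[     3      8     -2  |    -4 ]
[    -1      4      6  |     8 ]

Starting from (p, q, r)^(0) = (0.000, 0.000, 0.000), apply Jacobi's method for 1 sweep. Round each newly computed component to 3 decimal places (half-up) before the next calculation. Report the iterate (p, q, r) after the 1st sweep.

Iteration 1:
  p = (-8 - (-4)·0.000 - (-3)·0.000) / (11) = -0.727
  q = (-4 - (3)·0.000 - (-2)·0.000) / (8) = -0.500
  r = (8 - (-1)·0.000 - (4)·0.000) / (6) = 1.333

(-0.727, -0.500, 1.333)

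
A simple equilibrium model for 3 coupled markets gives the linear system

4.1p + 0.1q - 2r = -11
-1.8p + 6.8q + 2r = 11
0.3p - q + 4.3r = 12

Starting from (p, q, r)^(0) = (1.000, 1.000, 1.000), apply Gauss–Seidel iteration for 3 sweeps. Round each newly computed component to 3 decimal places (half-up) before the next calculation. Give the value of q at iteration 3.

0.416

Iteration 1:
  p = (-11 - (0.1)·1.000 - (-2)·1.000) / (4.1) = -2.220
  q = (11 - (-1.8)·-2.220 - (2)·1.000) / (6.8) = 0.736
  r = (12 - (0.3)·-2.220 - (-1)·0.736) / (4.3) = 3.117
Iteration 2:
  p = (-11 - (0.1)·0.736 - (-2)·3.117) / (4.1) = -1.180
  q = (11 - (-1.8)·-1.180 - (2)·3.117) / (6.8) = 0.389
  r = (12 - (0.3)·-1.180 - (-1)·0.389) / (4.3) = 2.963
Iteration 3:
  p = (-11 - (0.1)·0.389 - (-2)·2.963) / (4.1) = -1.247
  q = (11 - (-1.8)·-1.247 - (2)·2.963) / (6.8) = 0.416
  r = (12 - (0.3)·-1.247 - (-1)·0.416) / (4.3) = 2.974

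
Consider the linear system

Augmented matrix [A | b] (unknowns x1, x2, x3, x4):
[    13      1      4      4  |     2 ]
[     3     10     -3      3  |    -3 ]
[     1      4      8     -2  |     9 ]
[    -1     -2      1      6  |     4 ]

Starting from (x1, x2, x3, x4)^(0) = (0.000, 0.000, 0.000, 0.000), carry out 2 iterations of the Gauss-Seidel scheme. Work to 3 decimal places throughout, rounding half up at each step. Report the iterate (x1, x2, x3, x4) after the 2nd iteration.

(-0.325, 0.072, 1.221, 0.433)

Iteration 1:
  x1 = (2 - (1)·0.000 - (4)·0.000 - (4)·0.000) / (13) = 0.154
  x2 = (-3 - (3)·0.154 - (-3)·0.000 - (3)·0.000) / (10) = -0.346
  x3 = (9 - (1)·0.154 - (4)·-0.346 - (-2)·0.000) / (8) = 1.279
  x4 = (4 - (-1)·0.154 - (-2)·-0.346 - (1)·1.279) / (6) = 0.364
Iteration 2:
  x1 = (2 - (1)·-0.346 - (4)·1.279 - (4)·0.364) / (13) = -0.325
  x2 = (-3 - (3)·-0.325 - (-3)·1.279 - (3)·0.364) / (10) = 0.072
  x3 = (9 - (1)·-0.325 - (4)·0.072 - (-2)·0.364) / (8) = 1.221
  x4 = (4 - (-1)·-0.325 - (-2)·0.072 - (1)·1.221) / (6) = 0.433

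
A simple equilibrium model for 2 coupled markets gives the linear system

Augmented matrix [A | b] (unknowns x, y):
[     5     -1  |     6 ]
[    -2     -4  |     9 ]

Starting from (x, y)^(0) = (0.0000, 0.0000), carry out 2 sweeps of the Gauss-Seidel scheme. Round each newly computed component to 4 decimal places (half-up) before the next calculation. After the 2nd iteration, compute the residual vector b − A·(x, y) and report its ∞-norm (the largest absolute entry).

Iteration 1:
  x = (6 - (-1)·0.0000) / (5) = 1.2000
  y = (9 - (-2)·1.2000) / (-4) = -2.8500
Iteration 2:
  x = (6 - (-1)·-2.8500) / (5) = 0.6300
  y = (9 - (-2)·0.6300) / (-4) = -2.5650
Residual b − A·x = (0.2850, 0.0000); ∞-norm = 0.2850

0.2850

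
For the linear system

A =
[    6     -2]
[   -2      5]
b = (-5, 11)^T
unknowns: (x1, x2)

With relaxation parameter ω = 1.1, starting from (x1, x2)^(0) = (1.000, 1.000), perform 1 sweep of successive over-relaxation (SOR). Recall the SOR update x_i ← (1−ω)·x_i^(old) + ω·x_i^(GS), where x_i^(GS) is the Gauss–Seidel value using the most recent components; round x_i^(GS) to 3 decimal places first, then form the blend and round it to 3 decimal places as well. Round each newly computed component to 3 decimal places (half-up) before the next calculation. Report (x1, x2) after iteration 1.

(-0.650, 2.034)

Iteration 1:
  x1: GS value = (-5 - (-2)·1.000) / (6) = -0.500;  x1 ← (1−ω)·1.000 + ω·-0.500 = -0.650
  x2: GS value = (11 - (-2)·-0.650) / (5) = 1.940;  x2 ← (1−ω)·1.000 + ω·1.940 = 2.034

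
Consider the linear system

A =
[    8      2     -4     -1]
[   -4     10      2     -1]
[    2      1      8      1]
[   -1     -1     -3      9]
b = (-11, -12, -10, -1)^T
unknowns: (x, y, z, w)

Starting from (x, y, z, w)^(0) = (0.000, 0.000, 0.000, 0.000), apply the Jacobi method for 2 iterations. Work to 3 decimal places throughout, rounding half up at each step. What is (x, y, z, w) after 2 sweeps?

(-1.714, -1.511, -0.742, -0.814)

Iteration 1:
  x = (-11 - (2)·0.000 - (-4)·0.000 - (-1)·0.000) / (8) = -1.375
  y = (-12 - (-4)·0.000 - (2)·0.000 - (-1)·0.000) / (10) = -1.200
  z = (-10 - (2)·0.000 - (1)·0.000 - (1)·0.000) / (8) = -1.250
  w = (-1 - (-1)·0.000 - (-1)·0.000 - (-3)·0.000) / (9) = -0.111
Iteration 2:
  x = (-11 - (2)·-1.200 - (-4)·-1.250 - (-1)·-0.111) / (8) = -1.714
  y = (-12 - (-4)·-1.375 - (2)·-1.250 - (-1)·-0.111) / (10) = -1.511
  z = (-10 - (2)·-1.375 - (1)·-1.200 - (1)·-0.111) / (8) = -0.742
  w = (-1 - (-1)·-1.375 - (-1)·-1.200 - (-3)·-1.250) / (9) = -0.814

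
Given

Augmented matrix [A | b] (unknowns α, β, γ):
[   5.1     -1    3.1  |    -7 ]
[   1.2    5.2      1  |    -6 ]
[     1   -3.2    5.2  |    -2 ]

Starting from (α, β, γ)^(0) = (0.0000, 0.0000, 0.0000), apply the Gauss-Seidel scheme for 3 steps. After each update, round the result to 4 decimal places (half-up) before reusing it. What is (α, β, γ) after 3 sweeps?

(-1.1368, -0.7694, -0.6395)

Iteration 1:
  α = (-7 - (-1)·0.0000 - (3.1)·0.0000) / (5.1) = -1.3725
  β = (-6 - (1.2)·-1.3725 - (1)·0.0000) / (5.2) = -0.8371
  γ = (-2 - (1)·-1.3725 - (-3.2)·-0.8371) / (5.2) = -0.6358
Iteration 2:
  α = (-7 - (-1)·-0.8371 - (3.1)·-0.6358) / (5.1) = -1.1502
  β = (-6 - (1.2)·-1.1502 - (1)·-0.6358) / (5.2) = -0.7661
  γ = (-2 - (1)·-1.1502 - (-3.2)·-0.7661) / (5.2) = -0.6349
Iteration 3:
  α = (-7 - (-1)·-0.7661 - (3.1)·-0.6349) / (5.1) = -1.1368
  β = (-6 - (1.2)·-1.1368 - (1)·-0.6349) / (5.2) = -0.7694
  γ = (-2 - (1)·-1.1368 - (-3.2)·-0.7694) / (5.2) = -0.6395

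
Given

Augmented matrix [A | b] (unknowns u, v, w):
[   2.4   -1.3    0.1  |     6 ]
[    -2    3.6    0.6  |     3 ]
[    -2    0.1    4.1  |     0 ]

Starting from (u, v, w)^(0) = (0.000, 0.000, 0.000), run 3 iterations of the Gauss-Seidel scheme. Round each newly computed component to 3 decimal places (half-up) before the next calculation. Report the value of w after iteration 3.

Iteration 1:
  u = (6 - (-1.3)·0.000 - (0.1)·0.000) / (2.4) = 2.500
  v = (3 - (-2)·2.500 - (0.6)·0.000) / (3.6) = 2.222
  w = (0 - (-2)·2.500 - (0.1)·2.222) / (4.1) = 1.165
Iteration 2:
  u = (6 - (-1.3)·2.222 - (0.1)·1.165) / (2.4) = 3.655
  v = (3 - (-2)·3.655 - (0.6)·1.165) / (3.6) = 2.670
  w = (0 - (-2)·3.655 - (0.1)·2.670) / (4.1) = 1.718
Iteration 3:
  u = (6 - (-1.3)·2.670 - (0.1)·1.718) / (2.4) = 3.875
  v = (3 - (-2)·3.875 - (0.6)·1.718) / (3.6) = 2.700
  w = (0 - (-2)·3.875 - (0.1)·2.700) / (4.1) = 1.824

1.824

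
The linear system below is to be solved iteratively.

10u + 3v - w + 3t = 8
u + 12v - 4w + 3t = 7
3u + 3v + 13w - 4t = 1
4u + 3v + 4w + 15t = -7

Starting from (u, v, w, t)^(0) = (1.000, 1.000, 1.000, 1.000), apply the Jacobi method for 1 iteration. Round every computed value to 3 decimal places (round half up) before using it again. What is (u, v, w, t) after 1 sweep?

(0.300, 0.583, -0.077, -1.200)

Iteration 1:
  u = (8 - (3)·1.000 - (-1)·1.000 - (3)·1.000) / (10) = 0.300
  v = (7 - (1)·1.000 - (-4)·1.000 - (3)·1.000) / (12) = 0.583
  w = (1 - (3)·1.000 - (3)·1.000 - (-4)·1.000) / (13) = -0.077
  t = (-7 - (4)·1.000 - (3)·1.000 - (4)·1.000) / (15) = -1.200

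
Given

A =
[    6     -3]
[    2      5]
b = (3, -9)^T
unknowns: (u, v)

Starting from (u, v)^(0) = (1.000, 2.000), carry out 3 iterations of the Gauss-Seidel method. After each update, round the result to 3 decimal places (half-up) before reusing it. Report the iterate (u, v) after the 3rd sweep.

Iteration 1:
  u = (3 - (-3)·2.000) / (6) = 1.500
  v = (-9 - (2)·1.500) / (5) = -2.400
Iteration 2:
  u = (3 - (-3)·-2.400) / (6) = -0.700
  v = (-9 - (2)·-0.700) / (5) = -1.520
Iteration 3:
  u = (3 - (-3)·-1.520) / (6) = -0.260
  v = (-9 - (2)·-0.260) / (5) = -1.696

(-0.260, -1.696)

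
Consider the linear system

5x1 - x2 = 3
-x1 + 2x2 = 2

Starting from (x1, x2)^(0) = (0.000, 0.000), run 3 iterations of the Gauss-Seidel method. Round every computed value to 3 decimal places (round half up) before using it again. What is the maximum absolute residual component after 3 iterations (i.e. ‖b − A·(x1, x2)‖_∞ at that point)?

Iteration 1:
  x1 = (3 - (-1)·0.000) / (5) = 0.600
  x2 = (2 - (-1)·0.600) / (2) = 1.300
Iteration 2:
  x1 = (3 - (-1)·1.300) / (5) = 0.860
  x2 = (2 - (-1)·0.860) / (2) = 1.430
Iteration 3:
  x1 = (3 - (-1)·1.430) / (5) = 0.886
  x2 = (2 - (-1)·0.886) / (2) = 1.443
Residual b − A·x = (0.013, 0.000); ∞-norm = 0.013

0.013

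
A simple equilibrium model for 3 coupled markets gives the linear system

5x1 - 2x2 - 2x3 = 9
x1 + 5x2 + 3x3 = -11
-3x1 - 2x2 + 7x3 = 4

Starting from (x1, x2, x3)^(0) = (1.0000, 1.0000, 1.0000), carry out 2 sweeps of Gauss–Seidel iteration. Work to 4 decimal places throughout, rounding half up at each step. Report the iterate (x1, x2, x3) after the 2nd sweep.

Iteration 1:
  x1 = (9 - (-2)·1.0000 - (-2)·1.0000) / (5) = 2.6000
  x2 = (-11 - (1)·2.6000 - (3)·1.0000) / (5) = -3.3200
  x3 = (4 - (-3)·2.6000 - (-2)·-3.3200) / (7) = 0.7371
Iteration 2:
  x1 = (9 - (-2)·-3.3200 - (-2)·0.7371) / (5) = 0.7668
  x2 = (-11 - (1)·0.7668 - (3)·0.7371) / (5) = -2.7956
  x3 = (4 - (-3)·0.7668 - (-2)·-2.7956) / (7) = 0.1013

(0.7668, -2.7956, 0.1013)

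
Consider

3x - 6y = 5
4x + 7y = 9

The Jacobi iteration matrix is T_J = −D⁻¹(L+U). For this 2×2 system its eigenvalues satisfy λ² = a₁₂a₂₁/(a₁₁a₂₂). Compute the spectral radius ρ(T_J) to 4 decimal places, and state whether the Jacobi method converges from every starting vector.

1.0690

a₁₂a₂₁/(a₁₁a₂₂) = (-6)·(4) / ((3)·(7)) = -1.142857
ρ = √|-1.142857| = √1.142857 = 1.0690
ρ > 1, so Jacobi diverges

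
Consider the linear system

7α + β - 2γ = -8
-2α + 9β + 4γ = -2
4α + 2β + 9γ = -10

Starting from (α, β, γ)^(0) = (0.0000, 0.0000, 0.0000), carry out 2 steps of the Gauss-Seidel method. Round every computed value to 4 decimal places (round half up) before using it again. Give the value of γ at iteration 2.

-0.5099

Iteration 1:
  α = (-8 - (1)·0.0000 - (-2)·0.0000) / (7) = -1.1429
  β = (-2 - (-2)·-1.1429 - (4)·0.0000) / (9) = -0.4762
  γ = (-10 - (4)·-1.1429 - (2)·-0.4762) / (9) = -0.4973
Iteration 2:
  α = (-8 - (1)·-0.4762 - (-2)·-0.4973) / (7) = -1.2169
  β = (-2 - (-2)·-1.2169 - (4)·-0.4973) / (9) = -0.2716
  γ = (-10 - (4)·-1.2169 - (2)·-0.2716) / (9) = -0.5099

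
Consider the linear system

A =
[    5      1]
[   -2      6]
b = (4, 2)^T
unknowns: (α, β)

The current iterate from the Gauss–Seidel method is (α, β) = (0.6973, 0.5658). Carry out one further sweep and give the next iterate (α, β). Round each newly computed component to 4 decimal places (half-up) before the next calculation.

One sweep:
  α = (4 - (1)·0.5658) / (5) = 0.6868
  β = (2 - (-2)·0.6868) / (6) = 0.5623

(0.6868, 0.5623)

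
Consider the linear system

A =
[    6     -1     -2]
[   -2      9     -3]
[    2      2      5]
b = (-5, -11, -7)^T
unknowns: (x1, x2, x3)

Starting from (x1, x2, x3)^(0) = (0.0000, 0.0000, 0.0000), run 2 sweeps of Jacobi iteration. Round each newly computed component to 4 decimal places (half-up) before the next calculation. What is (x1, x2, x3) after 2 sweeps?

Iteration 1:
  x1 = (-5 - (-1)·0.0000 - (-2)·0.0000) / (6) = -0.8333
  x2 = (-11 - (-2)·0.0000 - (-3)·0.0000) / (9) = -1.2222
  x3 = (-7 - (2)·0.0000 - (2)·0.0000) / (5) = -1.4000
Iteration 2:
  x1 = (-5 - (-1)·-1.2222 - (-2)·-1.4000) / (6) = -1.5037
  x2 = (-11 - (-2)·-0.8333 - (-3)·-1.4000) / (9) = -1.8741
  x3 = (-7 - (2)·-0.8333 - (2)·-1.2222) / (5) = -0.5778

(-1.5037, -1.8741, -0.5778)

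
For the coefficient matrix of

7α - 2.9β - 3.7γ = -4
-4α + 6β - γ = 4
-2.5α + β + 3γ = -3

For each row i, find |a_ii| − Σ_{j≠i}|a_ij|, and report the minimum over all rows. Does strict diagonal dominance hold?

row 1: |7| − (2.9+3.7) = 0.4
row 2: |6| − (4+1) = 1
row 3: |3| − (2.5+1) = -0.5
minimum over rows = -0.5 → not strictly diagonally dominant

-0.5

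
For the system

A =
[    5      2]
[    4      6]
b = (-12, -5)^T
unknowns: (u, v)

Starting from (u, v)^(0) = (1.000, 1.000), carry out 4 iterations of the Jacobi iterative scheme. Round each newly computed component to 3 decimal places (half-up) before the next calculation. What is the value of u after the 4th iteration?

Iteration 1:
  u = (-12 - (2)·1.000) / (5) = -2.800
  v = (-5 - (4)·1.000) / (6) = -1.500
Iteration 2:
  u = (-12 - (2)·-1.500) / (5) = -1.800
  v = (-5 - (4)·-2.800) / (6) = 1.033
Iteration 3:
  u = (-12 - (2)·1.033) / (5) = -2.813
  v = (-5 - (4)·-1.800) / (6) = 0.367
Iteration 4:
  u = (-12 - (2)·0.367) / (5) = -2.547
  v = (-5 - (4)·-2.813) / (6) = 1.042

-2.547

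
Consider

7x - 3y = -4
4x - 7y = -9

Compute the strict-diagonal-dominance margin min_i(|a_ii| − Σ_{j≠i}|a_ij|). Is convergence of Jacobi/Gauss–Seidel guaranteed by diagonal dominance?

3

row 1: |7| − (3) = 4
row 2: |-7| − (4) = 3
minimum over rows = 3 → strictly diagonally dominant (convergence guaranteed)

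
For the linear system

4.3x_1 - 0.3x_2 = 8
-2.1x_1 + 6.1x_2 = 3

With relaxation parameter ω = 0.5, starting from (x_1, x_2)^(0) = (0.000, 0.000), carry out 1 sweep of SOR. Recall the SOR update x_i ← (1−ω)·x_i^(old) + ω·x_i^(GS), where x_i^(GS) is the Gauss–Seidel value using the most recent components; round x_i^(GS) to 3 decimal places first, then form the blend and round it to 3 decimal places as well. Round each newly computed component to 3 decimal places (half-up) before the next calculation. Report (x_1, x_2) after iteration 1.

(0.930, 0.406)

Iteration 1:
  x_1: GS value = (8 - (-0.3)·0.000) / (4.3) = 1.860;  x_1 ← (1−ω)·0.000 + ω·1.860 = 0.930
  x_2: GS value = (3 - (-2.1)·0.930) / (6.1) = 0.812;  x_2 ← (1−ω)·0.000 + ω·0.812 = 0.406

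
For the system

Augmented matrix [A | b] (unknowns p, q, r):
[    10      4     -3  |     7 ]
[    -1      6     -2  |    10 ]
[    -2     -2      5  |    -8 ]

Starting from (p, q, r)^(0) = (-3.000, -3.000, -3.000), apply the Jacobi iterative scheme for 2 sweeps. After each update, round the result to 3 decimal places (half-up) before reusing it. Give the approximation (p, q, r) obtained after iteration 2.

(-0.567, 0.500, -1.133)

Iteration 1:
  p = (7 - (4)·-3.000 - (-3)·-3.000) / (10) = 1.000
  q = (10 - (-1)·-3.000 - (-2)·-3.000) / (6) = 0.167
  r = (-8 - (-2)·-3.000 - (-2)·-3.000) / (5) = -4.000
Iteration 2:
  p = (7 - (4)·0.167 - (-3)·-4.000) / (10) = -0.567
  q = (10 - (-1)·1.000 - (-2)·-4.000) / (6) = 0.500
  r = (-8 - (-2)·1.000 - (-2)·0.167) / (5) = -1.133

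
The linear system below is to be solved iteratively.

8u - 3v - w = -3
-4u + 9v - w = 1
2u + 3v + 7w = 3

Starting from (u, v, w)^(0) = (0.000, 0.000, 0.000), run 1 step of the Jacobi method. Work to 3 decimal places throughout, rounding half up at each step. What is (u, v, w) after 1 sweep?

(-0.375, 0.111, 0.429)

Iteration 1:
  u = (-3 - (-3)·0.000 - (-1)·0.000) / (8) = -0.375
  v = (1 - (-4)·0.000 - (-1)·0.000) / (9) = 0.111
  w = (3 - (2)·0.000 - (3)·0.000) / (7) = 0.429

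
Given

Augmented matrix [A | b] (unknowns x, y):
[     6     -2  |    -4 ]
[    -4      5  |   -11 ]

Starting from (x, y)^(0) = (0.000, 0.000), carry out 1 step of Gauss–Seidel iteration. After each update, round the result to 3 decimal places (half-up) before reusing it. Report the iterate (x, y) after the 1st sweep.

Iteration 1:
  x = (-4 - (-2)·0.000) / (6) = -0.667
  y = (-11 - (-4)·-0.667) / (5) = -2.734

(-0.667, -2.734)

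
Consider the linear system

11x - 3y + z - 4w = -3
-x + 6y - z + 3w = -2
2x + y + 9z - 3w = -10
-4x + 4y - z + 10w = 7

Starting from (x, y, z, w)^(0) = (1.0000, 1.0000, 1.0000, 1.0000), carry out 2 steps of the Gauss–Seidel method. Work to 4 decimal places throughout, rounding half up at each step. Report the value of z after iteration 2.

Iteration 1:
  x = (-3 - (-3)·1.0000 - (1)·1.0000 - (-4)·1.0000) / (11) = 0.2727
  y = (-2 - (-1)·0.2727 - (-1)·1.0000 - (3)·1.0000) / (6) = -0.6212
  z = (-10 - (2)·0.2727 - (1)·-0.6212 - (-3)·1.0000) / (9) = -0.7694
  w = (7 - (-4)·0.2727 - (4)·-0.6212 - (-1)·-0.7694) / (10) = 0.9806
Iteration 2:
  x = (-3 - (-3)·-0.6212 - (1)·-0.7694 - (-4)·0.9806) / (11) = -0.0156
  y = (-2 - (-1)·-0.0156 - (-1)·-0.7694 - (3)·0.9806) / (6) = -0.9545
  z = (-10 - (2)·-0.0156 - (1)·-0.9545 - (-3)·0.9806) / (9) = -0.6747
  w = (7 - (-4)·-0.0156 - (4)·-0.9545 - (-1)·-0.6747) / (10) = 1.0081

-0.6747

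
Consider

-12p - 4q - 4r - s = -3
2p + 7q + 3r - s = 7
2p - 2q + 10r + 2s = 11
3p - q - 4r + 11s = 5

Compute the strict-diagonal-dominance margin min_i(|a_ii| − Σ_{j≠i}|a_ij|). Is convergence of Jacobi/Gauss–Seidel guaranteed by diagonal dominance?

1

row 1: |-12| − (4+4+1) = 3
row 2: |7| − (2+3+1) = 1
row 3: |10| − (2+2+2) = 4
row 4: |11| − (3+1+4) = 3
minimum over rows = 1 → strictly diagonally dominant (convergence guaranteed)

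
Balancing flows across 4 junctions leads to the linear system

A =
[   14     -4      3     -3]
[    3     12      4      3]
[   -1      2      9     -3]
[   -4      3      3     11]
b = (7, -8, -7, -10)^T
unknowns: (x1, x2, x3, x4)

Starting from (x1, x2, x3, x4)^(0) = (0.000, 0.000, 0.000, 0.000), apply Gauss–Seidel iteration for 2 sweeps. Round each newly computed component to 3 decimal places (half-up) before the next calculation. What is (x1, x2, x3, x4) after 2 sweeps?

(0.313, -0.472, -0.759, -0.460)

Iteration 1:
  x1 = (7 - (-4)·0.000 - (3)·0.000 - (-3)·0.000) / (14) = 0.500
  x2 = (-8 - (3)·0.500 - (4)·0.000 - (3)·0.000) / (12) = -0.792
  x3 = (-7 - (-1)·0.500 - (2)·-0.792 - (-3)·0.000) / (9) = -0.546
  x4 = (-10 - (-4)·0.500 - (3)·-0.792 - (3)·-0.546) / (11) = -0.362
Iteration 2:
  x1 = (7 - (-4)·-0.792 - (3)·-0.546 - (-3)·-0.362) / (14) = 0.313
  x2 = (-8 - (3)·0.313 - (4)·-0.546 - (3)·-0.362) / (12) = -0.472
  x3 = (-7 - (-1)·0.313 - (2)·-0.472 - (-3)·-0.362) / (9) = -0.759
  x4 = (-10 - (-4)·0.313 - (3)·-0.472 - (3)·-0.759) / (11) = -0.460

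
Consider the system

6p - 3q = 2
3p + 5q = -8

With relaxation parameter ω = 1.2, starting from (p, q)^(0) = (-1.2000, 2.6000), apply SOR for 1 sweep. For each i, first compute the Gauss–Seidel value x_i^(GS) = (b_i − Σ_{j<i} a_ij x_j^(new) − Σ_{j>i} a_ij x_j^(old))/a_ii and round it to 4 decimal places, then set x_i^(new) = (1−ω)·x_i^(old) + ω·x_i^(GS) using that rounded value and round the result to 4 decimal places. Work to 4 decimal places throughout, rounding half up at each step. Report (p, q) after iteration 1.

(2.2000, -4.0240)

Iteration 1:
  p: GS value = (2 - (-3)·2.6000) / (6) = 1.6333;  p ← (1−ω)·-1.2000 + ω·1.6333 = 2.2000
  q: GS value = (-8 - (3)·2.2000) / (5) = -2.9200;  q ← (1−ω)·2.6000 + ω·-2.9200 = -4.0240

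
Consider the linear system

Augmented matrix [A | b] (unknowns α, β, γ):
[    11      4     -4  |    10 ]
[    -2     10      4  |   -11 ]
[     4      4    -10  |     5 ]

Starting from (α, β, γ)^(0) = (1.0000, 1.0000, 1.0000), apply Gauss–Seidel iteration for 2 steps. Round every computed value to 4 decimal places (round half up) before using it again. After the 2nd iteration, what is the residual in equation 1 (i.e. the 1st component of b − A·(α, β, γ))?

-1.3305

Iteration 1:
  α = (10 - (4)·1.0000 - (-4)·1.0000) / (11) = 0.9091
  β = (-11 - (-2)·0.9091 - (4)·1.0000) / (10) = -1.3182
  γ = (5 - (4)·0.9091 - (4)·-1.3182) / (-10) = -0.6636
Iteration 2:
  α = (10 - (4)·-1.3182 - (-4)·-0.6636) / (11) = 1.1471
  β = (-11 - (-2)·1.1471 - (4)·-0.6636) / (10) = -0.6051
  γ = (5 - (4)·1.1471 - (4)·-0.6051) / (-10) = -0.2832
Residual b − A·x = (-1.3305, -1.5220, 0.0000)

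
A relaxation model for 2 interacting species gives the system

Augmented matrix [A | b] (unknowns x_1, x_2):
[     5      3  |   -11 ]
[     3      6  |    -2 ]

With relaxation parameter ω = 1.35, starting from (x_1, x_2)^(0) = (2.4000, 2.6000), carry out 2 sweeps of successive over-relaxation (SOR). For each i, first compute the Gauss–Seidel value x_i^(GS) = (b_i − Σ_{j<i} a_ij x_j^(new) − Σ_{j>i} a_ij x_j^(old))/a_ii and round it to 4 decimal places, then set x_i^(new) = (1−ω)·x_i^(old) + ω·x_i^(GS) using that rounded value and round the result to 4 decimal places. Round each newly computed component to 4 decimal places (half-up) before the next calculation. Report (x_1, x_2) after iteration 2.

(-3.0324, 0.6753)

Iteration 1:
  x_1: GS value = (-11 - (3)·2.6000) / (5) = -3.7600;  x_1 ← (1−ω)·2.4000 + ω·-3.7600 = -5.9160
  x_2: GS value = (-2 - (3)·-5.9160) / (6) = 2.6247;  x_2 ← (1−ω)·2.6000 + ω·2.6247 = 2.6333
Iteration 2:
  x_1: GS value = (-11 - (3)·2.6333) / (5) = -3.7800;  x_1 ← (1−ω)·-5.9160 + ω·-3.7800 = -3.0324
  x_2: GS value = (-2 - (3)·-3.0324) / (6) = 1.1829;  x_2 ← (1−ω)·2.6333 + ω·1.1829 = 0.6753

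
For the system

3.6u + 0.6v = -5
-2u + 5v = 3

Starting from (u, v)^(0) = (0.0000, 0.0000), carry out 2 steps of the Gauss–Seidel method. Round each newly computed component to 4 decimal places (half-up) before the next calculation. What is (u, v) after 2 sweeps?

Iteration 1:
  u = (-5 - (0.6)·0.0000) / (3.6) = -1.3889
  v = (3 - (-2)·-1.3889) / (5) = 0.0444
Iteration 2:
  u = (-5 - (0.6)·0.0444) / (3.6) = -1.3963
  v = (3 - (-2)·-1.3963) / (5) = 0.0415

(-1.3963, 0.0415)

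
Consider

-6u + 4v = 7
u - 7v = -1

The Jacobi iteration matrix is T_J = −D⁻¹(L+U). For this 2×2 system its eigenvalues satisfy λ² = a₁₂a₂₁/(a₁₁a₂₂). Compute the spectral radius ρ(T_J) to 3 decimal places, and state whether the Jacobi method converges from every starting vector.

a₁₂a₂₁/(a₁₁a₂₂) = (4)·(1) / ((-6)·(-7)) = 0.095238
ρ = √|0.095238| = √0.095238 = 0.309
ρ < 1, so Jacobi converges

0.309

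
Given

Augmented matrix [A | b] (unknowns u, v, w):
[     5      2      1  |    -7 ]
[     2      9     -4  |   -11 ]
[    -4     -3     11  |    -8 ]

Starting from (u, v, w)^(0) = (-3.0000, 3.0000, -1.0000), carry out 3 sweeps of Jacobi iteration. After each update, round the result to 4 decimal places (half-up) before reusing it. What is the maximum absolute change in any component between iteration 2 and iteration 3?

0.7435

Iteration 1:
  u = (-7 - (2)·3.0000 - (1)·-1.0000) / (5) = -2.4000
  v = (-11 - (2)·-3.0000 - (-4)·-1.0000) / (9) = -1.0000
  w = (-8 - (-4)·-3.0000 - (-3)·3.0000) / (11) = -1.0000
Iteration 2:
  u = (-7 - (2)·-1.0000 - (1)·-1.0000) / (5) = -0.8000
  v = (-11 - (2)·-2.4000 - (-4)·-1.0000) / (9) = -1.1333
  w = (-8 - (-4)·-2.4000 - (-3)·-1.0000) / (11) = -1.8727
Iteration 3:
  u = (-7 - (2)·-1.1333 - (1)·-1.8727) / (5) = -0.5721
  v = (-11 - (2)·-0.8000 - (-4)·-1.8727) / (9) = -1.8768
  w = (-8 - (-4)·-0.8000 - (-3)·-1.1333) / (11) = -1.3273
Change: (0.2279, -0.7435, 0.5454) → max |·| = 0.7435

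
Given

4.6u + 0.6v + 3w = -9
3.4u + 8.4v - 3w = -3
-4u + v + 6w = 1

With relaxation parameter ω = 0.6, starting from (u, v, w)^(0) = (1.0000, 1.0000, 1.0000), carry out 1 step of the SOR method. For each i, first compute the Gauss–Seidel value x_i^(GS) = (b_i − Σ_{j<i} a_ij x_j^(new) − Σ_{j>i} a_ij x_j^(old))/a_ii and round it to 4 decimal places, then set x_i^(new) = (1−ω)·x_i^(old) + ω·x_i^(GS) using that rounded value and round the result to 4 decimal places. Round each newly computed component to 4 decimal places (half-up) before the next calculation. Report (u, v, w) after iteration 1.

(-1.2435, 0.7020, -0.0676)

Iteration 1:
  u: GS value = (-9 - (0.6)·1.0000 - (3)·1.0000) / (4.6) = -2.7391;  u ← (1−ω)·1.0000 + ω·-2.7391 = -1.2435
  v: GS value = (-3 - (3.4)·-1.2435 - (-3)·1.0000) / (8.4) = 0.5033;  v ← (1−ω)·1.0000 + ω·0.5033 = 0.7020
  w: GS value = (1 - (-4)·-1.2435 - (1)·0.7020) / (6) = -0.7793;  w ← (1−ω)·1.0000 + ω·-0.7793 = -0.0676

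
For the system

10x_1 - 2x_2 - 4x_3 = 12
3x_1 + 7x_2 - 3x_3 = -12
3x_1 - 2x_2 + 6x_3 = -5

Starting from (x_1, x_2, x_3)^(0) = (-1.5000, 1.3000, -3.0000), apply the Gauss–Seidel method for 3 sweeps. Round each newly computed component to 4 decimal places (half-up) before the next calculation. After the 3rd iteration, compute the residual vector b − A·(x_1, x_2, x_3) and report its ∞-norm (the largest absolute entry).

0.4090

Iteration 1:
  x_1 = (12 - (-2)·1.3000 - (-4)·-3.0000) / (10) = 0.2600
  x_2 = (-12 - (3)·0.2600 - (-3)·-3.0000) / (7) = -3.1114
  x_3 = (-5 - (3)·0.2600 - (-2)·-3.1114) / (6) = -2.0005
Iteration 2:
  x_1 = (12 - (-2)·-3.1114 - (-4)·-2.0005) / (10) = -0.2225
  x_2 = (-12 - (3)·-0.2225 - (-3)·-2.0005) / (7) = -2.4763
  x_3 = (-5 - (3)·-0.2225 - (-2)·-2.4763) / (6) = -1.5475
Iteration 3:
  x_1 = (12 - (-2)·-2.4763 - (-4)·-1.5475) / (10) = 0.0857
  x_2 = (-12 - (3)·0.0857 - (-3)·-1.5475) / (7) = -2.4142
  x_3 = (-5 - (3)·0.0857 - (-2)·-2.4142) / (6) = -1.6809
Residual b − A·x = (-0.4090, -0.4004, -0.0001); ∞-norm = 0.4090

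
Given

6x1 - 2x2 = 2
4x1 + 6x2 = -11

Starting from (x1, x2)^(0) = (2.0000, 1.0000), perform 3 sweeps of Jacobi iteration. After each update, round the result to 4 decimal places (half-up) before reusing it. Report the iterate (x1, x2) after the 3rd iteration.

Iteration 1:
  x1 = (2 - (-2)·1.0000) / (6) = 0.6667
  x2 = (-11 - (4)·2.0000) / (6) = -3.1667
Iteration 2:
  x1 = (2 - (-2)·-3.1667) / (6) = -0.7222
  x2 = (-11 - (4)·0.6667) / (6) = -2.2778
Iteration 3:
  x1 = (2 - (-2)·-2.2778) / (6) = -0.4259
  x2 = (-11 - (4)·-0.7222) / (6) = -1.3519

(-0.4259, -1.3519)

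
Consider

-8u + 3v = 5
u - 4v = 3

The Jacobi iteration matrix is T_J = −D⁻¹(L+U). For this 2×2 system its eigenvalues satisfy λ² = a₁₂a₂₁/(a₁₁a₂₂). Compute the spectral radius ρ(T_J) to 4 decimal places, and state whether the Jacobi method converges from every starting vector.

a₁₂a₂₁/(a₁₁a₂₂) = (3)·(1) / ((-8)·(-4)) = 0.093750
ρ = √|0.093750| = √0.093750 = 0.3062
ρ < 1, so Jacobi converges

0.3062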